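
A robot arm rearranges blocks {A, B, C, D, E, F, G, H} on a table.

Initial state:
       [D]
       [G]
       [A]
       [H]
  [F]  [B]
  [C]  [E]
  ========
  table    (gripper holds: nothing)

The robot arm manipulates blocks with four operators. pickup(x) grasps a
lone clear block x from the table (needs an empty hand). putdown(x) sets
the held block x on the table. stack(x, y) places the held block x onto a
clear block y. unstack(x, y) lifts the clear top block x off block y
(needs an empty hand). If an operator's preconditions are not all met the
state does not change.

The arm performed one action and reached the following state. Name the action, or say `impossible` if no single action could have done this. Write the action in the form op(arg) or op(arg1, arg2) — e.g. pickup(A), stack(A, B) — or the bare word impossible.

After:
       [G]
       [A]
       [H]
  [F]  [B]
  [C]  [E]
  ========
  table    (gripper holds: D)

unstack(D, G)

target: towers=[C/F; E/B/H/A/G] holding=D
     unstack(F, C) → towers=[C; E/B/H/A/G/D] holding=F
     unstack(D, G) → towers=[C/F; E/B/H/A/G] holding=D  ← match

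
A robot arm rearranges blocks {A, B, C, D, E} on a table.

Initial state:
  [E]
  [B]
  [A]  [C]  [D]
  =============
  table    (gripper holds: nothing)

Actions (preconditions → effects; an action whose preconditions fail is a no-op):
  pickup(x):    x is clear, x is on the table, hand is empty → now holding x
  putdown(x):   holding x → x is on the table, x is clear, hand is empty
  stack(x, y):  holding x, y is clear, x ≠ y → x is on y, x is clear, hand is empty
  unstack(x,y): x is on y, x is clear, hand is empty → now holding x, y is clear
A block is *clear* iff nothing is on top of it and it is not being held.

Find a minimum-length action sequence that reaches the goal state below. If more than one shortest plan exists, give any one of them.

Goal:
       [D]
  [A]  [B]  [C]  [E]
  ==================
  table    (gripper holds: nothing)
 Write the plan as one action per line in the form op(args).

step 1 (unstack(E, B)): towers=[A/B; C; D] holding=E
step 2 (putdown(E)): towers=[A/B; C; D; E] holding=-
step 3 (unstack(B, A)): towers=[A; C; D; E] holding=B
step 4 (putdown(B)): towers=[A; B; C; D; E] holding=-
step 5 (pickup(D)): towers=[A; B; C; E] holding=D
step 6 (stack(D, B)): towers=[A; B/D; C; E] holding=-
goal check: towers=[A; B/D; C; E] holding=- — reached (length 6, optimal by BFS)

unstack(E, B)
putdown(E)
unstack(B, A)
putdown(B)
pickup(D)
stack(D, B)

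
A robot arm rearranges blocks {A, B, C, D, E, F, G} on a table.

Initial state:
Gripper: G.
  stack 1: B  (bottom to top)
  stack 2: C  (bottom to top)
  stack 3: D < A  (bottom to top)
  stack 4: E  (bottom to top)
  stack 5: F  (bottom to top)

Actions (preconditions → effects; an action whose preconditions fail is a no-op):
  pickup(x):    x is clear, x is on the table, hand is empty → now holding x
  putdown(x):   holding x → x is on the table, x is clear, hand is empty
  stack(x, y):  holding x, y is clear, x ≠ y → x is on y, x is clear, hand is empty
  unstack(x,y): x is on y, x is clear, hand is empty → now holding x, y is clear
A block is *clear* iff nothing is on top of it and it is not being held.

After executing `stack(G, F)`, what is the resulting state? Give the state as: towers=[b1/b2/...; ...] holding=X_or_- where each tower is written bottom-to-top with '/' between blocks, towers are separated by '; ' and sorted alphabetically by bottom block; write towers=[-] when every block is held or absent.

before: towers=[B; C; D/A; E; F] holding=G
pre[stack(G, F)]: holding(G) yes, clear(F) yes, G≠F yes
all met → apply stack(G, F)
after:  towers=[B; C; D/A; E; F/G] holding=-

towers=[B; C; D/A; E; F/G] holding=-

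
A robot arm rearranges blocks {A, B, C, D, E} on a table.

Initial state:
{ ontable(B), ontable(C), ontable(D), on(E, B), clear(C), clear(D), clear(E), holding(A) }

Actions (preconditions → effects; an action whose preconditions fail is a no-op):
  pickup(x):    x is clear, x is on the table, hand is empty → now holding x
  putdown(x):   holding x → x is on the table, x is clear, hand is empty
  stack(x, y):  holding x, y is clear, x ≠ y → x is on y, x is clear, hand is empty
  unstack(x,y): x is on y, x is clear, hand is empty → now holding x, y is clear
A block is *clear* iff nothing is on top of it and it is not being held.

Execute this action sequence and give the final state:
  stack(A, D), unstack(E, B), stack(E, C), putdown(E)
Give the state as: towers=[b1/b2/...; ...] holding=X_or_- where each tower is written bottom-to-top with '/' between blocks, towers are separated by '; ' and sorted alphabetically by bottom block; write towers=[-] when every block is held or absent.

step 1 (stack(A, D)): towers=[B/E; C; D/A] holding=-
step 2 (unstack(E, B)): towers=[B; C; D/A] holding=E
step 3 (stack(E, C)): towers=[B; C/E; D/A] holding=-
step 4 (putdown(E)) [no-op]: towers=[B; C/E; D/A] holding=-

towers=[B; C/E; D/A] holding=-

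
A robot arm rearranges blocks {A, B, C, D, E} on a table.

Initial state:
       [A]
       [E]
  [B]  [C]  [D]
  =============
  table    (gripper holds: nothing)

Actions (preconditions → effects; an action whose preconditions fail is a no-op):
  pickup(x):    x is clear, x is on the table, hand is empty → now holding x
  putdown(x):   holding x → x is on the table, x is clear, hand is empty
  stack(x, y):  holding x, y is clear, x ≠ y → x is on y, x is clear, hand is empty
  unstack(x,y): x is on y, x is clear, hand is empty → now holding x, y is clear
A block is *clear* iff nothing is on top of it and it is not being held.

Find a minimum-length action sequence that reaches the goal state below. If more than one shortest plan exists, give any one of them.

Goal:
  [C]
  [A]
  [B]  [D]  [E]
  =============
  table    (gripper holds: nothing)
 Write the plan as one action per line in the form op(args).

step 1 (unstack(A, E)): towers=[B; C/E; D] holding=A
step 2 (stack(A, B)): towers=[B/A; C/E; D] holding=-
step 3 (unstack(E, C)): towers=[B/A; C; D] holding=E
step 4 (putdown(E)): towers=[B/A; C; D; E] holding=-
step 5 (pickup(C)): towers=[B/A; D; E] holding=C
step 6 (stack(C, A)): towers=[B/A/C; D; E] holding=-
goal check: towers=[B/A/C; D; E] holding=- — reached (length 6, optimal by BFS)

unstack(A, E)
stack(A, B)
unstack(E, C)
putdown(E)
pickup(C)
stack(C, A)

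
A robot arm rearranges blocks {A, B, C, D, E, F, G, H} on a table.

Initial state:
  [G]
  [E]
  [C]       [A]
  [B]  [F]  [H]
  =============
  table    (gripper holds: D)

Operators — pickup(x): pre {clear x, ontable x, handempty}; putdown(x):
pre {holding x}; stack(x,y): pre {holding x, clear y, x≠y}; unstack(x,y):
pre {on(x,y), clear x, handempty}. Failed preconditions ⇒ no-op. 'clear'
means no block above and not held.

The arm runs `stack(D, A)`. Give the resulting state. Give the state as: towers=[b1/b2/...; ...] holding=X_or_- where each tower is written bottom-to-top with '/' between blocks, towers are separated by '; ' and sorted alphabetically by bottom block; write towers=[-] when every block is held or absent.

towers=[B/C/E/G; F; H/A/D] holding=-

before: towers=[B/C/E/G; F; H/A] holding=D
pre[stack(D, A)]: holding(D) ok, clear(A) ok, D≠A ok
all met → apply stack(D, A)
after:  towers=[B/C/E/G; F; H/A/D] holding=-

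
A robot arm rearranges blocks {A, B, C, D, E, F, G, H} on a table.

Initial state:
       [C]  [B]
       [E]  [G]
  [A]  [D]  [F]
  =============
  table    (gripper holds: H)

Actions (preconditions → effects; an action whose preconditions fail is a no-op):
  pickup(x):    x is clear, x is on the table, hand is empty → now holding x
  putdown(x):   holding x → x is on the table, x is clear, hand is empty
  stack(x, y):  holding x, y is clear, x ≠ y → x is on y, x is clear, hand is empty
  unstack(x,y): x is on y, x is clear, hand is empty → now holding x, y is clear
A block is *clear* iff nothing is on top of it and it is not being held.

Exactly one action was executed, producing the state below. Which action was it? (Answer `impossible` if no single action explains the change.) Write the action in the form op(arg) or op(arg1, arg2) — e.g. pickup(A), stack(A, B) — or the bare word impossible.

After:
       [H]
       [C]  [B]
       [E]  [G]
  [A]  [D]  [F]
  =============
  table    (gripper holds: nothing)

stack(H, C)

target: towers=[A; D/E/C/H; F/G/B] holding=-
        putdown(H) → towers=[A; D/E/C; F/G/B; H] holding=-
       stack(H, A) → towers=[A/H; D/E/C; F/G/B] holding=-
       stack(H, B) → towers=[A; D/E/C; F/G/B/H] holding=-
       stack(H, C) → towers=[A; D/E/C/H; F/G/B] holding=-  ← match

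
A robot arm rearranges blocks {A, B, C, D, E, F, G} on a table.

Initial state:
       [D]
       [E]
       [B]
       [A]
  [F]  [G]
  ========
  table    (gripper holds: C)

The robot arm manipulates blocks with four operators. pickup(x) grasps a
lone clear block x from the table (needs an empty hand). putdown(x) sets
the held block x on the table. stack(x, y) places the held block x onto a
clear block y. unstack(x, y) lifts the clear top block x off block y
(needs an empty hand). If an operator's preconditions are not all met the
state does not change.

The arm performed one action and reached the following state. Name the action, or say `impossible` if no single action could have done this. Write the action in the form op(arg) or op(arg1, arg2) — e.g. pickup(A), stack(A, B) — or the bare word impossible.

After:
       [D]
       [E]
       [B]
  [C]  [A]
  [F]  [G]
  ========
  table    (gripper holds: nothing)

stack(C, F)

target: towers=[F/C; G/A/B/E/D] holding=-
        putdown(C) → towers=[C; F; G/A/B/E/D] holding=-
       stack(C, F) → towers=[F/C; G/A/B/E/D] holding=-  ← match
       stack(C, D) → towers=[F; G/A/B/E/D/C] holding=-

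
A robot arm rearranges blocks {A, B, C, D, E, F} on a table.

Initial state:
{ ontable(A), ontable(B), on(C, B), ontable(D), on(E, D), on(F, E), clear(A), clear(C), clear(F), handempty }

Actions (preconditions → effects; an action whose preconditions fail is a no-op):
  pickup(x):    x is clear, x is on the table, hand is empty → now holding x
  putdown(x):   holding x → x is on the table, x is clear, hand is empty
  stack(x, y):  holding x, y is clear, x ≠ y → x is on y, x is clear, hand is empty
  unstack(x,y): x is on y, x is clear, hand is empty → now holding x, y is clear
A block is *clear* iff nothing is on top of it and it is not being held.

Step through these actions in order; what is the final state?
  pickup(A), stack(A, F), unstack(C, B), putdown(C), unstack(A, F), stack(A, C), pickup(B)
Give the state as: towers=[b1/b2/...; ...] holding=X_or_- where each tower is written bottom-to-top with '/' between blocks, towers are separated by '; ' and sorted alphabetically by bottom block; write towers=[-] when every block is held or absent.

step 1 (pickup(A)): towers=[B/C; D/E/F] holding=A
step 2 (stack(A, F)): towers=[B/C; D/E/F/A] holding=-
step 3 (unstack(C, B)): towers=[B; D/E/F/A] holding=C
step 4 (putdown(C)): towers=[B; C; D/E/F/A] holding=-
step 5 (unstack(A, F)): towers=[B; C; D/E/F] holding=A
step 6 (stack(A, C)): towers=[B; C/A; D/E/F] holding=-
step 7 (pickup(B)): towers=[C/A; D/E/F] holding=B

towers=[C/A; D/E/F] holding=B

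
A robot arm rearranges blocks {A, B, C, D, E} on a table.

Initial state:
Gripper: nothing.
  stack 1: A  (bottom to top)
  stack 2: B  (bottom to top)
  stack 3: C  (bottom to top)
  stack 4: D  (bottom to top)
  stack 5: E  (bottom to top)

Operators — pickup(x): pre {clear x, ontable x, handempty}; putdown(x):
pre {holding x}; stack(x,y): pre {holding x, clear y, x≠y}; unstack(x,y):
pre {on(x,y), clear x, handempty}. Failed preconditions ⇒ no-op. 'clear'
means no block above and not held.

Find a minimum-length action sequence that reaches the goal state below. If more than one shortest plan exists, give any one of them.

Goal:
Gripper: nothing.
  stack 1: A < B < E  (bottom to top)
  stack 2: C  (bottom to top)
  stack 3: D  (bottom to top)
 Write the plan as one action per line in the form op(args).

step 1 (pickup(B)): towers=[A; C; D; E] holding=B
step 2 (stack(B, A)): towers=[A/B; C; D; E] holding=-
step 3 (pickup(E)): towers=[A/B; C; D] holding=E
step 4 (stack(E, B)): towers=[A/B/E; C; D] holding=-
goal check: towers=[A/B/E; C; D] holding=- — reached (length 4, optimal by BFS)

pickup(B)
stack(B, A)
pickup(E)
stack(E, B)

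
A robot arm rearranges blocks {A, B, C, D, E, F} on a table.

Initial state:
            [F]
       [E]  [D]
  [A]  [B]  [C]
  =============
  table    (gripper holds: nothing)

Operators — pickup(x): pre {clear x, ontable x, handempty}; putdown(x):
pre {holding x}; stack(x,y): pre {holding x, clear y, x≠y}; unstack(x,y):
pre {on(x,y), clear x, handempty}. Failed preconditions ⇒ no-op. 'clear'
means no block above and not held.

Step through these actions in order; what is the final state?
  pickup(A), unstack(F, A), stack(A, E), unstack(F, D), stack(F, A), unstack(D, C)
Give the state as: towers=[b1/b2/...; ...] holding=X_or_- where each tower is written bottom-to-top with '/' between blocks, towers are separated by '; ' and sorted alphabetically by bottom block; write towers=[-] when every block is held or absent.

towers=[B/E/A/F; C] holding=D

step 1 (pickup(A)): towers=[B/E; C/D/F] holding=A
step 2 (unstack(F, A)) [no-op]: towers=[B/E; C/D/F] holding=A
step 3 (stack(A, E)): towers=[B/E/A; C/D/F] holding=-
step 4 (unstack(F, D)): towers=[B/E/A; C/D] holding=F
step 5 (stack(F, A)): towers=[B/E/A/F; C/D] holding=-
step 6 (unstack(D, C)): towers=[B/E/A/F; C] holding=D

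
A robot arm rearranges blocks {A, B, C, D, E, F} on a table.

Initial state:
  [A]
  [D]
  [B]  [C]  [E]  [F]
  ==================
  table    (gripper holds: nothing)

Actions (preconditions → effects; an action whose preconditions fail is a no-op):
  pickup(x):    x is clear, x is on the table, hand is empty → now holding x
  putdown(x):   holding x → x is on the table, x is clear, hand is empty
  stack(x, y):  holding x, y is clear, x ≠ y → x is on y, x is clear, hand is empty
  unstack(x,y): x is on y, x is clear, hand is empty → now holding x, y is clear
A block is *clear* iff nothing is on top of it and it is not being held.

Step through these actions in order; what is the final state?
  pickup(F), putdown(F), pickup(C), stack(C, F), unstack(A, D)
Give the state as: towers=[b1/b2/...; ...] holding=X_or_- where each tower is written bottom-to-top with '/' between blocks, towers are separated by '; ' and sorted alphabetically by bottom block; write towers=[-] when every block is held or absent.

step 1 (pickup(F)): towers=[B/D/A; C; E] holding=F
step 2 (putdown(F)): towers=[B/D/A; C; E; F] holding=-
step 3 (pickup(C)): towers=[B/D/A; E; F] holding=C
step 4 (stack(C, F)): towers=[B/D/A; E; F/C] holding=-
step 5 (unstack(A, D)): towers=[B/D; E; F/C] holding=A

towers=[B/D; E; F/C] holding=A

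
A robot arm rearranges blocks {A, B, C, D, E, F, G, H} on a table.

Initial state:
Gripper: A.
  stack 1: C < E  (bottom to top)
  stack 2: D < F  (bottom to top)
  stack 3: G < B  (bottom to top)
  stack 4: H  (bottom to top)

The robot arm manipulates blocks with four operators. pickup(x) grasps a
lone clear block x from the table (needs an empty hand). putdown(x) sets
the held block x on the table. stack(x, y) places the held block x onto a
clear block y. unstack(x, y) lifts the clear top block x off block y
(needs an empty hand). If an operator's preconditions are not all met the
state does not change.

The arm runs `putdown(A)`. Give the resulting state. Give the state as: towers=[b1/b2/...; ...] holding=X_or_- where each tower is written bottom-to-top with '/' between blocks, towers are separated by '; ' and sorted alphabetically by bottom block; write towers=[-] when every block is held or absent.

before: towers=[C/E; D/F; G/B; H] holding=A
pre[putdown(A)]: holding(A) ✓
all met → apply putdown(A)
after:  towers=[A; C/E; D/F; G/B; H] holding=-

towers=[A; C/E; D/F; G/B; H] holding=-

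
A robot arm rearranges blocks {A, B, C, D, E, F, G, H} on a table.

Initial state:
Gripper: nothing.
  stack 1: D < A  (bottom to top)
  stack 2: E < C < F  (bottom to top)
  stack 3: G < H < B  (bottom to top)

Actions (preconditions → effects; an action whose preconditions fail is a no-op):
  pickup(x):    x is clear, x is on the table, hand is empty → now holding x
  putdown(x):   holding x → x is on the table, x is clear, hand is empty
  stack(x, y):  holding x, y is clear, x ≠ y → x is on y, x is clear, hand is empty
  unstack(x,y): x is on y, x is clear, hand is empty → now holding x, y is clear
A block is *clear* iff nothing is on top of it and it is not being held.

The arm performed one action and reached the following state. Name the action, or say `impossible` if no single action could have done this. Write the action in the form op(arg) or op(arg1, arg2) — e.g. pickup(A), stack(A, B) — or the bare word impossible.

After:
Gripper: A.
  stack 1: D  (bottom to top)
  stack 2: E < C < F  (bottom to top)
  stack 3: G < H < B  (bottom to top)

unstack(A, D)

target: towers=[D; E/C/F; G/H/B] holding=A
     unstack(A, D) → towers=[D; E/C/F; G/H/B] holding=A  ← match
     unstack(B, H) → towers=[D/A; E/C/F; G/H] holding=B
     unstack(F, C) → towers=[D/A; E/C; G/H/B] holding=F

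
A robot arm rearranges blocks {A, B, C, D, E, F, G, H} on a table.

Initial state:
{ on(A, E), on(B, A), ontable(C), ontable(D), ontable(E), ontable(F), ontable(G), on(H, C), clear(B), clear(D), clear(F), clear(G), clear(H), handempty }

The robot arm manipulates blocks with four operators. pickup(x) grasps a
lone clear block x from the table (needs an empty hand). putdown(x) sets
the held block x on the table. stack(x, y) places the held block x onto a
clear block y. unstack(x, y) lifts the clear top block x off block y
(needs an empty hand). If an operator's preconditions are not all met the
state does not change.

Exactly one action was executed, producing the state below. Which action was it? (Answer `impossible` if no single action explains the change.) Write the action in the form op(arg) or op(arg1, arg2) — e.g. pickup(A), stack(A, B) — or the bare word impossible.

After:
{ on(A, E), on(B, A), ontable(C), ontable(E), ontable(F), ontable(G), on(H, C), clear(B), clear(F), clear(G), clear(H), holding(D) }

target: towers=[C/H; E/A/B; F; G] holding=D
         pickup(G) → towers=[C/H; D; E/A/B; F] holding=G
     unstack(H, C) → towers=[C; D; E/A/B; F; G] holding=H
     unstack(B, A) → towers=[C/H; D; E/A; F; G] holding=B
         pickup(F) → towers=[C/H; D; E/A/B; G] holding=F
         pickup(D) → towers=[C/H; E/A/B; F; G] holding=D  ← match

pickup(D)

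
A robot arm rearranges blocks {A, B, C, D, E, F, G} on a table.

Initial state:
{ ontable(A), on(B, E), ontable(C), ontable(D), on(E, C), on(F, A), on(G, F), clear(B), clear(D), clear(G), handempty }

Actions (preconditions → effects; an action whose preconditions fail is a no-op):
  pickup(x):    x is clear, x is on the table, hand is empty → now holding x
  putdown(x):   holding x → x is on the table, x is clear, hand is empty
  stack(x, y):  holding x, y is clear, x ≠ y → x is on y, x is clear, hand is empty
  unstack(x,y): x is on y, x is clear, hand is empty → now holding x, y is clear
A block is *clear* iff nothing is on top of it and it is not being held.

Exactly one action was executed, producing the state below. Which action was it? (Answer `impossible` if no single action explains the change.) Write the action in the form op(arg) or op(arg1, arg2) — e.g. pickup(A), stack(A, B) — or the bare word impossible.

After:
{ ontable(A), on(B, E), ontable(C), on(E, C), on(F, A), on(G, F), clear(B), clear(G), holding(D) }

target: towers=[A/F/G; C/E/B] holding=D
     unstack(B, E) → towers=[A/F/G; C/E; D] holding=B
     unstack(G, F) → towers=[A/F; C/E/B; D] holding=G
         pickup(D) → towers=[A/F/G; C/E/B] holding=D  ← match

pickup(D)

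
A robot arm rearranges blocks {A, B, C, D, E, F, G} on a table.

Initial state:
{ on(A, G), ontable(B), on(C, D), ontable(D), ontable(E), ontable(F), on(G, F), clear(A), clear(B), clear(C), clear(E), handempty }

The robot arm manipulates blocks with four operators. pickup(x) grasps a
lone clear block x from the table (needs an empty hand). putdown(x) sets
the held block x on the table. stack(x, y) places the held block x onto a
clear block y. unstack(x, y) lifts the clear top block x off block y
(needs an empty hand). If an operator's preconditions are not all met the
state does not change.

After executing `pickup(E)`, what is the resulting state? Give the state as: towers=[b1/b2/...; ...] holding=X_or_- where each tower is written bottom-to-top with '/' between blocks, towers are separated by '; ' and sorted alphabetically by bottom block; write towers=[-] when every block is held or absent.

before: towers=[B; D/C; E; F/G/A] holding=-
pre[pickup(E)]: clear(E) yes, ontable(E) yes, handempty yes
all met → apply pickup(E)
after:  towers=[B; D/C; F/G/A] holding=E

towers=[B; D/C; F/G/A] holding=E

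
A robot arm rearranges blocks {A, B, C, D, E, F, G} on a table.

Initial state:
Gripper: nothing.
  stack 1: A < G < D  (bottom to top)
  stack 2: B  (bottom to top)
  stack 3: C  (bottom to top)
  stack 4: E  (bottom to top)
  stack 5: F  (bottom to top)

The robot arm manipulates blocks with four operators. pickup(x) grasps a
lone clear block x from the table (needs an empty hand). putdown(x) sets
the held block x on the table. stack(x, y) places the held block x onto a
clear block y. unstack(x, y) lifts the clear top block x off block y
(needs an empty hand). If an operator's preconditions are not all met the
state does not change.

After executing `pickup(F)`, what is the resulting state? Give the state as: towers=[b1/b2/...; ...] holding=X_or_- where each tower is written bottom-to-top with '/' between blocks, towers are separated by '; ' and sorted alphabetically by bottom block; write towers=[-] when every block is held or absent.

before: towers=[A/G/D; B; C; E; F] holding=-
pre[pickup(F)]: clear(F) ✓, ontable(F) ✓, handempty ✓
all met → apply pickup(F)
after:  towers=[A/G/D; B; C; E] holding=F

towers=[A/G/D; B; C; E] holding=F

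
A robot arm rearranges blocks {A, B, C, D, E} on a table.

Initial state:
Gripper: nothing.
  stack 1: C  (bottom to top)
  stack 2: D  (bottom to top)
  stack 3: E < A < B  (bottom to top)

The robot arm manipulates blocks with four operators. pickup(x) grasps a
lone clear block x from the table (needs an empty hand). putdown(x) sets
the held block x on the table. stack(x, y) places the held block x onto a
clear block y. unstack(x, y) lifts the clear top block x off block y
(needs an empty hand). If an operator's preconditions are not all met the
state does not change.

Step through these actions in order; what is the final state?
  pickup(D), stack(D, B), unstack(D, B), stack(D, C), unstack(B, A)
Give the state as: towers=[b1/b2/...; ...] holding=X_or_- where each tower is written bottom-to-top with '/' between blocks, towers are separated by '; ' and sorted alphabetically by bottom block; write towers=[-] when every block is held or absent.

towers=[C/D; E/A] holding=B

step 1 (pickup(D)): towers=[C; E/A/B] holding=D
step 2 (stack(D, B)): towers=[C; E/A/B/D] holding=-
step 3 (unstack(D, B)): towers=[C; E/A/B] holding=D
step 4 (stack(D, C)): towers=[C/D; E/A/B] holding=-
step 5 (unstack(B, A)): towers=[C/D; E/A] holding=B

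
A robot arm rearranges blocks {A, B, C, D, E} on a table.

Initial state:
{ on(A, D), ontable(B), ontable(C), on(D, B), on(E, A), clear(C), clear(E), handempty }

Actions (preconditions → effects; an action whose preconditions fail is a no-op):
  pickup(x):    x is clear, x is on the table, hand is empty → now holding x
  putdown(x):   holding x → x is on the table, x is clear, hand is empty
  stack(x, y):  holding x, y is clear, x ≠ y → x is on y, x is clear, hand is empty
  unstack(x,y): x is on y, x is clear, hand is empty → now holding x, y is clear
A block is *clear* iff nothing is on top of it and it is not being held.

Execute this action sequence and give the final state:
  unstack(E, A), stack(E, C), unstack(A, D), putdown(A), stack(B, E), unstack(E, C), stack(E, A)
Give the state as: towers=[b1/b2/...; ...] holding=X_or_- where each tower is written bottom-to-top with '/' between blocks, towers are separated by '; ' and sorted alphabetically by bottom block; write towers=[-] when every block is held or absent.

step 1 (unstack(E, A)): towers=[B/D/A; C] holding=E
step 2 (stack(E, C)): towers=[B/D/A; C/E] holding=-
step 3 (unstack(A, D)): towers=[B/D; C/E] holding=A
step 4 (putdown(A)): towers=[A; B/D; C/E] holding=-
step 5 (stack(B, E)) [no-op]: towers=[A; B/D; C/E] holding=-
step 6 (unstack(E, C)): towers=[A; B/D; C] holding=E
step 7 (stack(E, A)): towers=[A/E; B/D; C] holding=-

towers=[A/E; B/D; C] holding=-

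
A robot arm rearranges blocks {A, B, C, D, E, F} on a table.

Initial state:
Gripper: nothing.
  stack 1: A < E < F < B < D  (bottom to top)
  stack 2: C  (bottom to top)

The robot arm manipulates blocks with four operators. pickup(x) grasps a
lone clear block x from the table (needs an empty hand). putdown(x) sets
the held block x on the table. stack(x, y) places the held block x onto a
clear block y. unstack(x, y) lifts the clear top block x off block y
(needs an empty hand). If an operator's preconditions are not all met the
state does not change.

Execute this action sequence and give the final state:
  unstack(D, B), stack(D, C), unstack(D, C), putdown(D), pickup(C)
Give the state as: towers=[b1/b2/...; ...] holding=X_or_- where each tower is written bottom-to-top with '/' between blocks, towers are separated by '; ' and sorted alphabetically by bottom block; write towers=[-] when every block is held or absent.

towers=[A/E/F/B; D] holding=C

step 1 (unstack(D, B)): towers=[A/E/F/B; C] holding=D
step 2 (stack(D, C)): towers=[A/E/F/B; C/D] holding=-
step 3 (unstack(D, C)): towers=[A/E/F/B; C] holding=D
step 4 (putdown(D)): towers=[A/E/F/B; C; D] holding=-
step 5 (pickup(C)): towers=[A/E/F/B; D] holding=C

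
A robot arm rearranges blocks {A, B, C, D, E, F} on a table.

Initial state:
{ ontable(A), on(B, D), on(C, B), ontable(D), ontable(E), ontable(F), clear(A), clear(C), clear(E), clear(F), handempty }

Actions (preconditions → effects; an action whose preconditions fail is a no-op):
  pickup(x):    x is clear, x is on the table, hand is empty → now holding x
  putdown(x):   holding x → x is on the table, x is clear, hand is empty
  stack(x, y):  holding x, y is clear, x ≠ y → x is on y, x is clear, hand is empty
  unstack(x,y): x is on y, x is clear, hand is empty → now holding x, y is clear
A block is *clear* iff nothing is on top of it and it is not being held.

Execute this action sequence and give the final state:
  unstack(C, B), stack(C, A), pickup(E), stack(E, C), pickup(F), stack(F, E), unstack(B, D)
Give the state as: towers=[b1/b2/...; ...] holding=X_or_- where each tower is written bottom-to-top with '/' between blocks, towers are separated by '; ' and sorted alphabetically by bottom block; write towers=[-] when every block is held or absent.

towers=[A/C/E/F; D] holding=B

step 1 (unstack(C, B)): towers=[A; D/B; E; F] holding=C
step 2 (stack(C, A)): towers=[A/C; D/B; E; F] holding=-
step 3 (pickup(E)): towers=[A/C; D/B; F] holding=E
step 4 (stack(E, C)): towers=[A/C/E; D/B; F] holding=-
step 5 (pickup(F)): towers=[A/C/E; D/B] holding=F
step 6 (stack(F, E)): towers=[A/C/E/F; D/B] holding=-
step 7 (unstack(B, D)): towers=[A/C/E/F; D] holding=B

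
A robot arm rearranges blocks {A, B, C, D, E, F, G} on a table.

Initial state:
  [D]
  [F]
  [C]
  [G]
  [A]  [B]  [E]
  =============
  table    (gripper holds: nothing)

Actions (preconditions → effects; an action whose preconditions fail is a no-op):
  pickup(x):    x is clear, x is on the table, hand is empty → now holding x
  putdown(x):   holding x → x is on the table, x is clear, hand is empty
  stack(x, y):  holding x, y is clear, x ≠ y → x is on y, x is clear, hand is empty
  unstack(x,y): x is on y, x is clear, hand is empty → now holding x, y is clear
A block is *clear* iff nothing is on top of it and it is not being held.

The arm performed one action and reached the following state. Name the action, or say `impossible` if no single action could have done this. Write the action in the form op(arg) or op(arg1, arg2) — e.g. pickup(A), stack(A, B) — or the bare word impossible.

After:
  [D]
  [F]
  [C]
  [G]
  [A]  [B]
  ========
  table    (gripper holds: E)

target: towers=[A/G/C/F/D; B] holding=E
         pickup(B) → towers=[A/G/C/F/D; E] holding=B
     unstack(D, F) → towers=[A/G/C/F; B; E] holding=D
         pickup(E) → towers=[A/G/C/F/D; B] holding=E  ← match

pickup(E)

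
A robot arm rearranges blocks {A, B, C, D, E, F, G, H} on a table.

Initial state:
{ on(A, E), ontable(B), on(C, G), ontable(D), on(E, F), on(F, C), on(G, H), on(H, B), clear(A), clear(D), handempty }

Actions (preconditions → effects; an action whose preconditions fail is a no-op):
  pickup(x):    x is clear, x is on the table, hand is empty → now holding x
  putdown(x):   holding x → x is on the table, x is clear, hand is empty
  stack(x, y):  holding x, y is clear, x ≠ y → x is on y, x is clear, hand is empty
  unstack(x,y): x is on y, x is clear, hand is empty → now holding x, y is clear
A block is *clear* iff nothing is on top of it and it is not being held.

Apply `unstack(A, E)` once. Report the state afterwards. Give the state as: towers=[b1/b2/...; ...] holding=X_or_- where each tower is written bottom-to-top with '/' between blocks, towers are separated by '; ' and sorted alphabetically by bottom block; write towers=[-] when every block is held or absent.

towers=[B/H/G/C/F/E; D] holding=A

before: towers=[B/H/G/C/F/E/A; D] holding=-
pre[unstack(A, E)]: on(A,E) yes, clear(A) yes, handempty yes
all met → apply unstack(A, E)
after:  towers=[B/H/G/C/F/E; D] holding=A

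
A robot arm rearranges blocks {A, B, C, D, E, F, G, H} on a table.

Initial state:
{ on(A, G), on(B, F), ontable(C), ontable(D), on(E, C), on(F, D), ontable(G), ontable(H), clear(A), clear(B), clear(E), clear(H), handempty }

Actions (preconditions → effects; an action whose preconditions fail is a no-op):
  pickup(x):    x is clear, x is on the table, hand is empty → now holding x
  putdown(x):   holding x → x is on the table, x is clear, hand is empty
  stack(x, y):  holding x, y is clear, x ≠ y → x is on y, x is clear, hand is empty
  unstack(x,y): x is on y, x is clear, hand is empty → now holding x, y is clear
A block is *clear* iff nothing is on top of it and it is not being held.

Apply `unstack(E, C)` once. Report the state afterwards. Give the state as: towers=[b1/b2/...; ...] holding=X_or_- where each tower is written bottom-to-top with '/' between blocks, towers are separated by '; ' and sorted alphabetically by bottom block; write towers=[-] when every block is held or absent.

towers=[C; D/F/B; G/A; H] holding=E

before: towers=[C/E; D/F/B; G/A; H] holding=-
pre[unstack(E, C)]: on(E,C) ok, clear(E) ok, handempty ok
all met → apply unstack(E, C)
after:  towers=[C; D/F/B; G/A; H] holding=E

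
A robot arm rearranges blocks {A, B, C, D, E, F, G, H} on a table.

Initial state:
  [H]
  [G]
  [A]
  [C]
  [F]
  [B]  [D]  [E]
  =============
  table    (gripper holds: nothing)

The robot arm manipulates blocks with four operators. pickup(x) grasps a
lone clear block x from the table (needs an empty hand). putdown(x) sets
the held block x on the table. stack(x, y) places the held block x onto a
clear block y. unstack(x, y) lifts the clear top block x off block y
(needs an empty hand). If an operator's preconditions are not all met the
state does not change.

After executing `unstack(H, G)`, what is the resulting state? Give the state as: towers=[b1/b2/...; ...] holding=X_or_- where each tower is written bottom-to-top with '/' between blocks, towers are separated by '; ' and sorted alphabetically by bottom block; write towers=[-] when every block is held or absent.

before: towers=[B/F/C/A/G/H; D; E] holding=-
pre[unstack(H, G)]: on(H,G) ok, clear(H) ok, handempty ok
all met → apply unstack(H, G)
after:  towers=[B/F/C/A/G; D; E] holding=H

towers=[B/F/C/A/G; D; E] holding=H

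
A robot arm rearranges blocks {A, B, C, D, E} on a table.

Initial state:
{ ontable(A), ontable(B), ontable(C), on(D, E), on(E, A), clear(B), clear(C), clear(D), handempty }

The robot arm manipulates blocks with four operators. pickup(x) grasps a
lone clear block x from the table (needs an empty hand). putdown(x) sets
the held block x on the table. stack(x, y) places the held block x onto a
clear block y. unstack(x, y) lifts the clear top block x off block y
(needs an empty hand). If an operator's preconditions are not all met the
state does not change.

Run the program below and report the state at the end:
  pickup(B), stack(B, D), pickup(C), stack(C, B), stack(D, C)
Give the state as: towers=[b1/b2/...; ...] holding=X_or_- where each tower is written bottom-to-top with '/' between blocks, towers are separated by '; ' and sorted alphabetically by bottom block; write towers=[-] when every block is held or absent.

step 1 (pickup(B)): towers=[A/E/D; C] holding=B
step 2 (stack(B, D)): towers=[A/E/D/B; C] holding=-
step 3 (pickup(C)): towers=[A/E/D/B] holding=C
step 4 (stack(C, B)): towers=[A/E/D/B/C] holding=-
step 5 (stack(D, C)) [no-op]: towers=[A/E/D/B/C] holding=-

towers=[A/E/D/B/C] holding=-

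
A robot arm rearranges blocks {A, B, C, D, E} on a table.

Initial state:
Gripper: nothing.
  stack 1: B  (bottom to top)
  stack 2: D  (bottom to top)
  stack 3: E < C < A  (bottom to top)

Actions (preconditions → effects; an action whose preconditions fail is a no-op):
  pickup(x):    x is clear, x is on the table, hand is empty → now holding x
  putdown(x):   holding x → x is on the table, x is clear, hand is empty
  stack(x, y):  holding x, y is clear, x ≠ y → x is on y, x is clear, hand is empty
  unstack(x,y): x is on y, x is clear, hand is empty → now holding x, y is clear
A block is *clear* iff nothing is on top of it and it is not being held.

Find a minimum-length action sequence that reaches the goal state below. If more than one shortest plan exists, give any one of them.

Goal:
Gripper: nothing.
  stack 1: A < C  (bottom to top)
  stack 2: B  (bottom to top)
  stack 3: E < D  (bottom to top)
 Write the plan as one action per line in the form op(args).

unstack(A, C)
putdown(A)
unstack(C, E)
stack(C, A)
pickup(D)
stack(D, E)

step 1 (unstack(A, C)): towers=[B; D; E/C] holding=A
step 2 (putdown(A)): towers=[A; B; D; E/C] holding=-
step 3 (unstack(C, E)): towers=[A; B; D; E] holding=C
step 4 (stack(C, A)): towers=[A/C; B; D; E] holding=-
step 5 (pickup(D)): towers=[A/C; B; E] holding=D
step 6 (stack(D, E)): towers=[A/C; B; E/D] holding=-
goal check: towers=[A/C; B; E/D] holding=- — reached (length 6, optimal by BFS)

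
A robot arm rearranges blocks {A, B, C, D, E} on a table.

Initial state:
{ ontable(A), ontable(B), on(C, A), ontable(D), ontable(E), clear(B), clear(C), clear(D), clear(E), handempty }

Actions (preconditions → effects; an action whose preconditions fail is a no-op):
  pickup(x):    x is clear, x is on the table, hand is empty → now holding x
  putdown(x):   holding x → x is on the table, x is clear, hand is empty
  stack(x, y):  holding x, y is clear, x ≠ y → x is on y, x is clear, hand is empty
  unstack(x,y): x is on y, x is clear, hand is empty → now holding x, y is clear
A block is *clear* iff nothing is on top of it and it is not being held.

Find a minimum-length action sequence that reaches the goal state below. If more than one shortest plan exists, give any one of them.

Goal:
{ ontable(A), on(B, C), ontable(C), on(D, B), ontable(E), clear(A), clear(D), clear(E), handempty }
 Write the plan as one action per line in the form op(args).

unstack(C, A)
putdown(C)
pickup(B)
stack(B, C)
pickup(D)
stack(D, B)

step 1 (unstack(C, A)): towers=[A; B; D; E] holding=C
step 2 (putdown(C)): towers=[A; B; C; D; E] holding=-
step 3 (pickup(B)): towers=[A; C; D; E] holding=B
step 4 (stack(B, C)): towers=[A; C/B; D; E] holding=-
step 5 (pickup(D)): towers=[A; C/B; E] holding=D
step 6 (stack(D, B)): towers=[A; C/B/D; E] holding=-
goal check: towers=[A; C/B/D; E] holding=- — reached (length 6, optimal by BFS)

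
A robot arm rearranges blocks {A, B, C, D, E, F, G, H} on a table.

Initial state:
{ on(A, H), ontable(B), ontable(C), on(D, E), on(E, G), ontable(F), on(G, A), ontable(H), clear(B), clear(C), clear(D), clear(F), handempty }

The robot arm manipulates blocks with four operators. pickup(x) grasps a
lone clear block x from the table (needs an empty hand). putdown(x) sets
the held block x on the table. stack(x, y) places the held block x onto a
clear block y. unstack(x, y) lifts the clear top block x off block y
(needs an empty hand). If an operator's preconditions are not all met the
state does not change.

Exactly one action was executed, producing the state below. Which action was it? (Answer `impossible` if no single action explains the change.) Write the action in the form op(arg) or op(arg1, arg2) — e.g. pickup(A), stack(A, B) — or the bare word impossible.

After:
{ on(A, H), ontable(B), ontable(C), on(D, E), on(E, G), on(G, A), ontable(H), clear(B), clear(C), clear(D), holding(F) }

target: towers=[B; C; H/A/G/E/D] holding=F
         pickup(B) → towers=[C; F; H/A/G/E/D] holding=B
         pickup(F) → towers=[B; C; H/A/G/E/D] holding=F  ← match
     unstack(D, E) → towers=[B; C; F; H/A/G/E] holding=D
         pickup(C) → towers=[B; F; H/A/G/E/D] holding=C

pickup(F)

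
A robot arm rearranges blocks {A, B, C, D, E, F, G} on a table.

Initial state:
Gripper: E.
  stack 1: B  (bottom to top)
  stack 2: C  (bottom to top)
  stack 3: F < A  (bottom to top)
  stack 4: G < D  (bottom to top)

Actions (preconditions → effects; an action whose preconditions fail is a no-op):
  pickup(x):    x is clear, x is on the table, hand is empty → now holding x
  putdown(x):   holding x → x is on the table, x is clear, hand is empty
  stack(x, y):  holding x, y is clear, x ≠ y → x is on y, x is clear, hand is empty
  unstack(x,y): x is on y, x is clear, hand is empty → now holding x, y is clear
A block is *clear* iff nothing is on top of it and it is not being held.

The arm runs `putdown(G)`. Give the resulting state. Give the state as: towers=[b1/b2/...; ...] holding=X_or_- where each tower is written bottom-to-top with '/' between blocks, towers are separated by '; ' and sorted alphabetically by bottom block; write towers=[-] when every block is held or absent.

towers=[B; C; F/A; G/D] holding=E

before: towers=[B; C; F/A; G/D] holding=E
pre[putdown(G)]: holding(G) ✗
holding(G) unmet → putdown(G) is a no-op
after:  towers=[B; C; F/A; G/D] holding=E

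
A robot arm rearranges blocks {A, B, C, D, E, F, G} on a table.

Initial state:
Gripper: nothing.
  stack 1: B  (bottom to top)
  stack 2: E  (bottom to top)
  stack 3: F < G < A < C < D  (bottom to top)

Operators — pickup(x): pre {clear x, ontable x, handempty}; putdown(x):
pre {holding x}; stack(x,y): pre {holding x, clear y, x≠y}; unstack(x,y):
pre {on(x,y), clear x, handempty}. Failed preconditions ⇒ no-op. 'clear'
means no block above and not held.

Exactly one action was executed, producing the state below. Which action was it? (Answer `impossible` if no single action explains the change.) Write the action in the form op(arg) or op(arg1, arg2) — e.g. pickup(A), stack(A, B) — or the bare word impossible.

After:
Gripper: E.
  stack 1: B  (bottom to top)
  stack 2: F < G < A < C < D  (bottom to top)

target: towers=[B; F/G/A/C/D] holding=E
         pickup(B) → towers=[E; F/G/A/C/D] holding=B
     unstack(D, C) → towers=[B; E; F/G/A/C] holding=D
         pickup(E) → towers=[B; F/G/A/C/D] holding=E  ← match

pickup(E)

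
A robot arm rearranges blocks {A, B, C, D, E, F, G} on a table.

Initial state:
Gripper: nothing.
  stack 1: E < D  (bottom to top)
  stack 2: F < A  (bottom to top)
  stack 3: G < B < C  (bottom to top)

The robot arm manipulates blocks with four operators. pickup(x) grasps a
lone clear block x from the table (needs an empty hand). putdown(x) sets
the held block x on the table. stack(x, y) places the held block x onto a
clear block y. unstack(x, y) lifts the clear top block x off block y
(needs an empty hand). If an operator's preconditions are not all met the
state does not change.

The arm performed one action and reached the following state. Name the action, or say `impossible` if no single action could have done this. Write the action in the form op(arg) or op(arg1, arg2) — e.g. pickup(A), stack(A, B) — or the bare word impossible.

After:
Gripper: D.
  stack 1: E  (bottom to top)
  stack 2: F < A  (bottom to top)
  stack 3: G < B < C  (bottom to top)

target: towers=[E; F/A; G/B/C] holding=D
     unstack(D, E) → towers=[E; F/A; G/B/C] holding=D  ← match
     unstack(A, F) → towers=[E/D; F; G/B/C] holding=A
     unstack(C, B) → towers=[E/D; F/A; G/B] holding=C

unstack(D, E)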